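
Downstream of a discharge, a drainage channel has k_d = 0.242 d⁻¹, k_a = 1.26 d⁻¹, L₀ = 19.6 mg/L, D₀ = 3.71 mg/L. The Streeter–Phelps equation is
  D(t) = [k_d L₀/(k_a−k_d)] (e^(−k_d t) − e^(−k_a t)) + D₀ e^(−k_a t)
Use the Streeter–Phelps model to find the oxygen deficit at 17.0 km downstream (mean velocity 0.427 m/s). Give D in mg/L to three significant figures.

Travel time t = x/v = 17.0 km / (0.427 m/s) = 17000 m / 0.427 m/s = 39810 s = 0.4608 d.
k_d L₀/(k_a−k_d) = 0.242×19.6/(1.26−0.242) = 4.743/1.018 = 4.659 mg/L.
e^(−k_d t) = e^(−0.242×0.4608) = 0.8945; e^(−k_a t) = e^(−1.26×0.4608) = 0.5596.
D = 4.659 × (0.8945 − 0.5596) + 3.71 × 0.5596 = 1.560 + 2.076 = 3.636 mg/L.

D ≈ 3.64 mg/L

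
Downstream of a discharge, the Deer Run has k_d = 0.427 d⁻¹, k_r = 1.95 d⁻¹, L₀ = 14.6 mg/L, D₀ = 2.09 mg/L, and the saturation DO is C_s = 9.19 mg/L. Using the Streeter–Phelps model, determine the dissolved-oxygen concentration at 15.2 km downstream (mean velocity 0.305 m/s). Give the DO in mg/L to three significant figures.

DO ≈ 6.64 mg/L

Travel time t = x/v = 15.2 km / (0.305 m/s) = 15200 m / 0.305 m/s = 49840 s = 0.5768 d.
k_d L₀/(k_r−k_d) = 0.427×14.6/(1.95−0.427) = 6.234/1.523 = 4.093 mg/L.
e^(−k_d t) = e^(−0.427×0.5768) = 0.7817; e^(−k_r t) = e^(−1.95×0.5768) = 0.3247.
D = 4.093 × (0.7817 − 0.3247) + 2.09 × 0.3247 = 1.871 + 0.6787 = 2.549 mg/L.
DO = C_s − D = 9.19 − 2.549 = 6.641 mg/L.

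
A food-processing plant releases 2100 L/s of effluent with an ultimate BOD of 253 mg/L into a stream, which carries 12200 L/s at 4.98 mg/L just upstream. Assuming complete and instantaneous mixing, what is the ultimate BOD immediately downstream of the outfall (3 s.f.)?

Flow-weighted mixing: C = (Q_r C_r + Q_w C_w)/(Q_r + Q_w)
= (12200×4.98 + 2100×253)/(12200 + 2100) = 592100/14300 = 41.40 mg/L.

41.4 mg/L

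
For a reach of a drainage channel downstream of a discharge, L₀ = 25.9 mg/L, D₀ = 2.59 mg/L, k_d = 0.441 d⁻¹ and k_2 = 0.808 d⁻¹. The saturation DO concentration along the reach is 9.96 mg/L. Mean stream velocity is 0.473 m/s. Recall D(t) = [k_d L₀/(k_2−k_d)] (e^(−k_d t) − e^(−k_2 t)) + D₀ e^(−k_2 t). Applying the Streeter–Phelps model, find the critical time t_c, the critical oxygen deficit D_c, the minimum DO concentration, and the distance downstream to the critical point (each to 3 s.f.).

t_c ≈ 1.41 d; D_c ≈ 7.58 mg/L; min DO ≈ 2.38 mg/L; x_c ≈ 57.8 km

At the critical point dD/dt = 0, so k_d L₀ e^(−k_d t) = k_2 D. Substituting D(t) from the Streeter–Phelps equation and solving for t gives
t_c = ln[(k_2/k_d)(1 − D₀(k_2−k_d)/(k_d L₀))] / (k_2−k_d).
Here k_2−k_d = 0.3670 d⁻¹ and 1 − D₀(k_2−k_d)/(k_d L₀) = 1 − 2.59×0.3670/(0.441×25.9) = 0.9168, so
t_c = ln(1.832 × 0.9168) / 0.3670 = 0.5186 / 0.3670 = 1.413 d.
D_c = (k_d/k_2) L₀ e^(−k_d t_c) = (0.441/0.808) × 25.9 × e^(−0.441×1.413) = 0.5458 × 25.9 × 0.5362 = 7.580 mg/L.
Minimum DO = C_s − D_c = 9.96 − 7.580 = 2.380 mg/L.
x_c = v t_c = 0.473 m/s × 1.413 d × 86400 s/d = 57750 m ≈ 57.8 km.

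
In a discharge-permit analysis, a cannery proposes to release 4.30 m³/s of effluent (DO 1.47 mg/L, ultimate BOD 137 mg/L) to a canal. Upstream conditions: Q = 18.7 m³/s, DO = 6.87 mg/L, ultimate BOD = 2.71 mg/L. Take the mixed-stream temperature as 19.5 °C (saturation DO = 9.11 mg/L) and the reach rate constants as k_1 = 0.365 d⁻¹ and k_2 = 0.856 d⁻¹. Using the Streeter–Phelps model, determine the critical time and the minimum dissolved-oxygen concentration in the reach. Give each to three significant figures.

t_c ≈ 1.39 d; minimum DO ≈ 1.96 mg/L

Mixed DO = (18.7×6.87 + 4.30×1.47)/(18.7+4.30) = 134.8/23.00 = 5.860 mg/L.
Mixed L₀ = (18.7×2.71 + 4.30×137)/(23.00) = 639.8/23.00 = 27.82 mg/L.
Initial deficit D₀ = C_s − DO₀ = 9.11 − 5.860 = 3.250 mg/L.
t_c = (1/0.4910) ln[(0.856/0.365)(1 − 3.250×0.4910/(0.365×27.82))] = 2.037 × ln(1.977) = 1.388 d.
D_c = (0.365/0.856) × 27.82 × e^(−0.365×1.388) = 0.4264 × 27.82 × 0.6026 = 7.147 mg/L.
Minimum DO = 9.11 − 7.147 = 1.963 mg/L.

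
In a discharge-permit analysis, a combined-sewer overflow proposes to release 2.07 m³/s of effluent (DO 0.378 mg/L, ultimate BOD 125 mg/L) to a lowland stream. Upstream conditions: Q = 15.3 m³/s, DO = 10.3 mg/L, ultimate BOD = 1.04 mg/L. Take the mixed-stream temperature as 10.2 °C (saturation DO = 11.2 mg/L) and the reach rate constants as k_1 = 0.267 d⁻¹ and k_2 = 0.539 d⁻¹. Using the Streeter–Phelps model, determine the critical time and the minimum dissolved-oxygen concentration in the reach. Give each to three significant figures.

t_c ≈ 2.05 d; minimum DO ≈ 6.67 mg/L

Mixed DO = (15.3×10.3 + 2.07×0.378)/(15.3+2.07) = 158.4/17.37 = 9.118 mg/L.
Mixed L₀ = (15.3×1.04 + 2.07×125)/(17.37) = 274.7/17.37 = 15.81 mg/L.
Initial deficit D₀ = C_s − DO₀ = 11.2 − 9.118 = 2.082 mg/L.
t_c = (1/0.2720) ln[(0.539/0.267)(1 − 2.082×0.2720/(0.267×15.81))] = 3.676 × ln(1.748) = 2.053 d.
D_c = (0.267/0.539) × 15.81 × e^(−0.267×2.053) = 0.4954 × 15.81 × 0.5780 = 4.528 mg/L.
Minimum DO = 11.2 − 4.528 = 6.672 mg/L.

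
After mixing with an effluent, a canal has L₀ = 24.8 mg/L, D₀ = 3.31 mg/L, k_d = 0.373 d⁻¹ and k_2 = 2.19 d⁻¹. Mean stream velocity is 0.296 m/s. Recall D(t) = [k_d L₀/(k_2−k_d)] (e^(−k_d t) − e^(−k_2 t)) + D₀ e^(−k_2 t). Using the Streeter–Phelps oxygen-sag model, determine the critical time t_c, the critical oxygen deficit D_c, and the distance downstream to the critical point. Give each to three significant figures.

With k_2/k_d = 5.871 and 1 − D₀(k_2−k_d)/(k_d L₀) = 0.3498,
t_c = ln(5.871 × 0.3498) / (2.19 − 0.373) = ln(2.054) / 1.817 = 0.7198/1.817 = 0.3961 d.
D_c = (k_d/k_2) L₀ e^(−k_d t_c) = (0.373/2.19) × 24.8 × e^(−0.373×0.3961) = 0.1703 × 24.8 × 0.8626 = 3.644 mg/L.
x_c = v t_c = 0.296 m/s × 0.3961 d × 86400 s/d = 10130 m ≈ 10.1 km.

t_c ≈ 0.396 d; D_c ≈ 3.64 mg/L; x_c ≈ 10.1 km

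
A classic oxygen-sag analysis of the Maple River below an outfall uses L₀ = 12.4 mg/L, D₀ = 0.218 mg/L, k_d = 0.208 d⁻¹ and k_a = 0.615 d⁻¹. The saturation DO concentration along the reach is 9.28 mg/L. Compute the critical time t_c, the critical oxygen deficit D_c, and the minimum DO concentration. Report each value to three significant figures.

t_c ≈ 2.58 d; D_c ≈ 2.45 mg/L; min DO ≈ 6.83 mg/L

At the critical point dD/dt = 0, so k_d L₀ e^(−k_d t) = k_a D. Substituting D(t) from the Streeter–Phelps equation and solving for t gives
t_c = ln[(k_a/k_d)(1 − D₀(k_a−k_d)/(k_d L₀))] / (k_a−k_d).
Here k_a−k_d = 0.4070 d⁻¹ and 1 − D₀(k_a−k_d)/(k_d L₀) = 1 − 0.218×0.4070/(0.208×12.4) = 0.9656, so
t_c = ln(2.957 × 0.9656) / 0.4070 = 1.049 / 0.4070 = 2.578 d.
L(t_c) = L₀ e^(−k_d t_c) = 12.4 × 0.5850 = 7.254 mg/L, and at the critical point k_a D_c = k_d L, so D_c = (0.208/0.615) × 7.254 = 2.453 mg/L.
Minimum DO = C_s − D_c = 9.28 − 2.453 = 6.827 mg/L.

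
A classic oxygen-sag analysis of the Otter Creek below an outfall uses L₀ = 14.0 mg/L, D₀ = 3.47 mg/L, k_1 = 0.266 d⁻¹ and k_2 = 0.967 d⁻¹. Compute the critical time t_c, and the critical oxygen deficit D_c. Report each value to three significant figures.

t_c = [1/(k_2−k_1)] ln[(k_2/k_1)(1 − D₀(k_2−k_1)/(k_1 L₀))]
= [1/(0.967−0.266)] ln[(0.967/0.266)(1 − 3.47×0.7010/(0.266×14.0))]
= (1/0.7010) ln[3.635 × 0.3468] = 1.427 × ln(1.261) = 1.427 × 0.2317 = 0.3306 d.
D_c = (k_1/k_2) L₀ e^(−k_1 t_c) = (0.266/0.967) × 14.0 × e^(−0.266×0.3306) = 0.2751 × 14.0 × 0.9158 = 3.527 mg/L.

t_c ≈ 0.331 d; D_c ≈ 3.53 mg/L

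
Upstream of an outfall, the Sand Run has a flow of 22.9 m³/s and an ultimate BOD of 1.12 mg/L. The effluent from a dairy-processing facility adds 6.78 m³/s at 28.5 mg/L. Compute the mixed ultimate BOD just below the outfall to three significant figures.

7.37 mg/L

Flow-weighted mixing: C = (Q_r C_r + Q_w C_w)/(Q_r + Q_w)
= (22.9×1.12 + 6.78×28.5)/(22.9 + 6.78) = 218.9/29.68 = 7.375 mg/L.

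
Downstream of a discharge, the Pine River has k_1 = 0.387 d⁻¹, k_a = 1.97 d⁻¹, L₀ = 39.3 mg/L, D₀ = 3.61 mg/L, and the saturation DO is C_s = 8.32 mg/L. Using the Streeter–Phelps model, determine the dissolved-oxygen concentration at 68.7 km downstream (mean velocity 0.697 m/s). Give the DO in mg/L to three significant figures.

Travel time t = x/v = 68.7 km / (0.697 m/s) = 68700 m / 0.697 m/s = 98570 s = 1.141 d.
k_1 L₀/(k_a−k_1) = 0.387×39.3/(1.97−0.387) = 15.21/1.583 = 9.608 mg/L.
e^(−k_1 t) = e^(−0.387×1.141) = 0.6431; e^(−k_a t) = e^(−1.97×1.141) = 0.1057.
D = 9.608 × (0.6431 − 0.1057) + 3.61 × 0.1057 = 5.163 + 0.3815 = 5.545 mg/L.
DO = C_s − D = 8.32 − 5.545 = 2.775 mg/L.

DO ≈ 2.78 mg/L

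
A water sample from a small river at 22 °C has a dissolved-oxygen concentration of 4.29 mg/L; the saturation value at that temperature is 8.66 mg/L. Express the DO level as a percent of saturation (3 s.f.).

% saturation = C/C_s × 100 = 4.29/8.66 × 100 = 49.5 %.

49.5 % saturation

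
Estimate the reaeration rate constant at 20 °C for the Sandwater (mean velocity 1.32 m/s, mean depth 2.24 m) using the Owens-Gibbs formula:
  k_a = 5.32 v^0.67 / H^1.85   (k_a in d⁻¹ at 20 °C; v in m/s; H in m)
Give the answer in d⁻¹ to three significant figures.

k_a ≈ 1.44 d⁻¹

k_a = 5.32 × 1.32^0.67 / 2.24^1.85 = 5.32 × 1.204 / 4.446 = 1.441 d⁻¹.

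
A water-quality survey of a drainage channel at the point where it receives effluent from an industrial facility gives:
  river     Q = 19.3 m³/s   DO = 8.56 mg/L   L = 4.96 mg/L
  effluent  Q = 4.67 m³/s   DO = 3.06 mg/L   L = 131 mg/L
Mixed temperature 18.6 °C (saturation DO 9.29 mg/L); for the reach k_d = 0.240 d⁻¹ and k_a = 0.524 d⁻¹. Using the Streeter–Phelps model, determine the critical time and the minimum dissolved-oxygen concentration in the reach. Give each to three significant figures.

Mixed DO = (19.3×8.56 + 4.67×3.06)/(19.3+4.67) = 179.5/23.97 = 7.488 mg/L.
Mixed L₀ = (19.3×4.96 + 4.67×131)/(23.97) = 707.5/23.97 = 29.52 mg/L.
Initial deficit D₀ = C_s − DO₀ = 9.29 − 7.488 = 1.802 mg/L.
t_c = (1/0.2840) ln[(0.524/0.240)(1 − 1.802×0.2840/(0.240×29.52))] = 3.521 × ln(2.026) = 2.486 d.
D_c = (0.240/0.524) × 29.52 × e^(−0.240×2.486) = 0.4580 × 29.52 × 0.5507 = 7.445 mg/L.
Minimum DO = 9.29 − 7.445 = 1.845 mg/L.

t_c ≈ 2.49 d; minimum DO ≈ 1.84 mg/L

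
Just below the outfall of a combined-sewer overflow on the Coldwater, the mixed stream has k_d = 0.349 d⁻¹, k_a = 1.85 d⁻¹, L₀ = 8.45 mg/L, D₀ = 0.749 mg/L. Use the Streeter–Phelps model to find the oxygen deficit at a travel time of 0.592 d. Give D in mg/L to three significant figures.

k_d L₀/(k_a−k_d) = 0.349×8.45/(1.85−0.349) = 2.949/1.501 = 1.965 mg/L.
e^(−k_d t) = e^(−0.349×0.5920) = 0.8133; e^(−k_a t) = e^(−1.85×0.5920) = 0.3345.
D = 1.965 × (0.8133 − 0.3345) + 0.749 × 0.3345 = 0.9408 + 0.2505 = 1.191 mg/L.

D ≈ 1.19 mg/L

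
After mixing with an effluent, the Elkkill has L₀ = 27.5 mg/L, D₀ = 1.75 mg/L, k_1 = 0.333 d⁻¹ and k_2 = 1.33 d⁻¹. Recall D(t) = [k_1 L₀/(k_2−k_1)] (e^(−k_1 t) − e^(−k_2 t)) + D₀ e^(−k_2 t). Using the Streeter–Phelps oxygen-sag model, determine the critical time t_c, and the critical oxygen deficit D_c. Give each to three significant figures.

t_c ≈ 1.18 d; D_c ≈ 4.65 mg/L

t_c = [1/(k_2−k_1)] ln[(k_2/k_1)(1 − D₀(k_2−k_1)/(k_1 L₀))]
= [1/(1.33−0.333)] ln[(1.33/0.333)(1 − 1.75×0.9970/(0.333×27.5))]
= (1/0.9970) ln[3.994 × 0.8095] = 1.003 × ln(3.233) = 1.003 × 1.173 = 1.177 d.
L(t_c) = L₀ e^(−k_1 t_c) = 27.5 × 0.6758 = 18.58 mg/L, and at the critical point k_2 D_c = k_1 L, so D_c = (0.333/1.33) × 18.58 = 4.653 mg/L.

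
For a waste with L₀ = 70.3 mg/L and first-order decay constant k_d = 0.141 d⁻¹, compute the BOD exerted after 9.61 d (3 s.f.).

y_t = L₀(1 − e^(−k_d t)) = 70.3 × (1 − e^(−0.141×9.61))
= 70.3 × (1 − 0.2579) = 70.3 × 0.7421 = 52.17 mg/L.

y ≈ 52.2 mg/L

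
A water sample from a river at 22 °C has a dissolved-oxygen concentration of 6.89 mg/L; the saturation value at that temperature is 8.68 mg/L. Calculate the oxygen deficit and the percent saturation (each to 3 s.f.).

D ≈ 1.79 mg/L; 79.4 % saturation

D = C_s − C = 8.68 − 6.89 = 1.79 mg/L.
% saturation = 6.89/8.68 × 100 = 79.4 %.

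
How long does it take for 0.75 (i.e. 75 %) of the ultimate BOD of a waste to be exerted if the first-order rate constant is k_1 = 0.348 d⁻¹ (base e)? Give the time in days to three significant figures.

y/L₀ = 1 − e^(−k_1 t) = 0.75 ⇒ e^(−k_1 t) = 0.250
t = −ln(0.250) / 0.348 = 1.386 / 0.348 = 3.984 d.

t ≈ 3.98 d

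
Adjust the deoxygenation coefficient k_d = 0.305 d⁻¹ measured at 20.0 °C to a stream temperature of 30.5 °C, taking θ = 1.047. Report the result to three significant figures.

k_d(T₂) = k_d(T₁) · θ^(T₂−T₁) = 0.305 × 1.047^(30.5−20.0)
= 0.305 × 1.047^10.5 = 0.305 × 1.620 = 0.4940 d⁻¹.

k_d ≈ 0.494 d⁻¹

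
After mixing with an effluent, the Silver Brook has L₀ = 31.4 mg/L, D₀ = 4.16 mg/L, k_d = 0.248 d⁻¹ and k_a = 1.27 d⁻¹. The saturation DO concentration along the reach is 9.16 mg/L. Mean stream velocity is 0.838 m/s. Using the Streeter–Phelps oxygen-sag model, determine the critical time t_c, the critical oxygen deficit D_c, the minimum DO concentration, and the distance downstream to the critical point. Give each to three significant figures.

At the critical point dD/dt = 0, so k_d L₀ e^(−k_d t) = k_a D. Substituting D(t) from the Streeter–Phelps equation and solving for t gives
t_c = ln[(k_a/k_d)(1 − D₀(k_a−k_d)/(k_d L₀))] / (k_a−k_d).
Here k_a−k_d = 1.022 d⁻¹ and 1 − D₀(k_a−k_d)/(k_d L₀) = 1 − 4.16×1.022/(0.248×31.4) = 0.4540, so
t_c = ln(5.121 × 0.4540) / 1.022 = 0.8438 / 1.022 = 0.8256 d.
D_c = (k_d/k_a) L₀ e^(−k_d t_c) = (0.248/1.27) × 31.4 × e^(−0.248×0.8256) = 0.1953 × 31.4 × 0.8149 = 4.996 mg/L.
Minimum DO = C_s − D_c = 9.16 − 4.996 = 4.164 mg/L.
x_c = v t_c = 0.838 m/s × 0.8256 d × 86400 s/d = 59780 m ≈ 59.8 km.

t_c ≈ 0.826 d; D_c ≈ 5.00 mg/L; min DO ≈ 4.16 mg/L; x_c ≈ 59.8 km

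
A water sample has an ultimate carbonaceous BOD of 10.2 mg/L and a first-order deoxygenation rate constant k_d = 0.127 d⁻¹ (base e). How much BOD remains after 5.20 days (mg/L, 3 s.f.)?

L ≈ 5.27 mg/L

L_t = L₀ e^(−k_d t) = 10.2 × e^(−0.127×5.20) = 10.2 × 0.5166 = 5.270 mg/L.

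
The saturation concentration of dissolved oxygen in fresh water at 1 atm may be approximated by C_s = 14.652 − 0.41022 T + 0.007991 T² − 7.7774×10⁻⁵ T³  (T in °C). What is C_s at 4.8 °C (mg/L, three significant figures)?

C_s = 14.652 − 0.41022×4.8 + 0.007991×4.8² − 7.7774×10⁻⁵×4.8³ = 12.86 mg/L.

C_s ≈ 12.9 mg/L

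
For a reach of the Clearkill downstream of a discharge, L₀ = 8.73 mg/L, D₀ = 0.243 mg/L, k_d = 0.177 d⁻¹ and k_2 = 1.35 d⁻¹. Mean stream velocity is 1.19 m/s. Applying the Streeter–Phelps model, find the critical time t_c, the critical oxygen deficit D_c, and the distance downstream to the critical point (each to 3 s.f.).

At the critical point dD/dt = 0, so k_d L₀ e^(−k_d t) = k_2 D. Substituting D(t) from the Streeter–Phelps equation and solving for t gives
t_c = ln[(k_2/k_d)(1 − D₀(k_2−k_d)/(k_d L₀))] / (k_2−k_d).
Here k_2−k_d = 1.173 d⁻¹ and 1 − D₀(k_2−k_d)/(k_d L₀) = 1 − 0.243×1.173/(0.177×8.73) = 0.8155, so
t_c = ln(7.627 × 0.8155) / 1.173 = 1.828 / 1.173 = 1.558 d.
D_c = (k_d/k_2) L₀ e^(−k_d t_c) = (0.177/1.35) × 8.73 × e^(−0.177×1.558) = 0.1311 × 8.73 × 0.7590 = 0.8687 mg/L.
x_c = v t_c = 1.19 m/s × 1.558 d × 86400 s/d = 160200 m ≈ 160 km.

t_c ≈ 1.56 d; D_c ≈ 0.869 mg/L; x_c ≈ 160 km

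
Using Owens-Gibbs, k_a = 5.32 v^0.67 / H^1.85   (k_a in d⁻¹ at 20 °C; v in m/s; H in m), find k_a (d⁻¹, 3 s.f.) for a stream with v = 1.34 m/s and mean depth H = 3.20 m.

k_a ≈ 0.753 d⁻¹

k_a = 5.32 × 1.34^0.67 / 3.20^1.85 = 5.32 × 1.217 / 8.601 = 0.7526 d⁻¹.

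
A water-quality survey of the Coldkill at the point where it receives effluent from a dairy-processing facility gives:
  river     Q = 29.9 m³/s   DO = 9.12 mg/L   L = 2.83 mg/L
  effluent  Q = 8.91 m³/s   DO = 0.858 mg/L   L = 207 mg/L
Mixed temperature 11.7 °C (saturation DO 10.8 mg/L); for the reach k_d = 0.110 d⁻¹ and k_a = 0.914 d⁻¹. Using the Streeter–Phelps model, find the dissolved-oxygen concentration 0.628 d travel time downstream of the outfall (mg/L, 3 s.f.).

Mixed DO = (29.9×9.12 + 8.91×0.858)/(29.9+8.91) = 280.3/38.81 = 7.223 mg/L.
Mixed L₀ = (29.9×2.83 + 8.91×207)/(38.81) = 1929/38.81 = 49.70 mg/L.
Initial deficit D₀ = C_s − DO₀ = 10.8 − 7.223 = 3.577 mg/L.
D(0.628) = [0.110×49.70/(0.914−0.110)](e^(−0.110×0.628) − e^(−0.914×0.628)) + 3.577 e^(−0.914×0.628)
= 6.800 × (0.9333 − 0.5633) + 3.577 × 0.5633 = 4.531 mg/L.
DO = 10.8 − 4.531 = 6.269 mg/L.

DO ≈ 6.27 mg/L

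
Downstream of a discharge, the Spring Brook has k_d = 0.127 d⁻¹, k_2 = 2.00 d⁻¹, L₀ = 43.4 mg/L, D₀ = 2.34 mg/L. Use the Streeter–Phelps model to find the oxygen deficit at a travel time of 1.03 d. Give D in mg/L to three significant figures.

k_d L₀/(k_2−k_d) = 0.127×43.4/(2.00−0.127) = 5.512/1.873 = 2.943 mg/L.
e^(−k_d t) = e^(−0.127×1.030) = 0.8774; e^(−k_2 t) = e^(−2.00×1.030) = 0.1275.
D = 2.943 × (0.8774 − 0.1275) + 2.34 × 0.1275 = 2.207 + 0.2982 = 2.505 mg/L.

D ≈ 2.51 mg/L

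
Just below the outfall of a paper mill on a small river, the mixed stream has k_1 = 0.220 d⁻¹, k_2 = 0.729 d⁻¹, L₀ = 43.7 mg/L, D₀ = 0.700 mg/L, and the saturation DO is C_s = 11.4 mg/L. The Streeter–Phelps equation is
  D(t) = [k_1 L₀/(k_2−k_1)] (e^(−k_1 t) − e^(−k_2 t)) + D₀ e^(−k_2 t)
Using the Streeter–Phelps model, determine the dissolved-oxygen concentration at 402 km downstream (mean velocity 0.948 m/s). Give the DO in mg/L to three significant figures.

Travel time t = x/v = 402 km / (0.948 m/s) = 402000 m / 0.948 m/s = 424100 s = 4.908 d.
k_1 L₀/(k_2−k_1) = 0.220×43.7/(0.729−0.220) = 9.614/0.5090 = 18.89 mg/L.
e^(−k_1 t) = e^(−0.220×4.908) = 0.3397; e^(−k_2 t) = e^(−0.729×4.908) = 0.02793.
D = 18.89 × (0.3397 − 0.02793) + 0.700 × 0.02793 = 5.888 + 0.01955 = 5.908 mg/L.
DO = C_s − D = 11.4 − 5.908 = 5.492 mg/L.

DO ≈ 5.49 mg/L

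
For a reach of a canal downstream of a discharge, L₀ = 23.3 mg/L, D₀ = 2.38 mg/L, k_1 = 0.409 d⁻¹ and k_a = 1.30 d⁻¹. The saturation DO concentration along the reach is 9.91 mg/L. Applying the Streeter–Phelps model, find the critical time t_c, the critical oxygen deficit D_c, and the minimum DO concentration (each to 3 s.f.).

t_c = [1/(k_a−k_1)] ln[(k_a/k_1)(1 − D₀(k_a−k_1)/(k_1 L₀))]
= [1/(1.30−0.409)] ln[(1.30/0.409)(1 − 2.38×0.8910/(0.409×23.3))]
= (1/0.8910) ln[3.178 × 0.7775] = 1.122 × ln(2.471) = 1.122 × 0.9047 = 1.015 d.
D_c = (k_1/k_a) L₀ e^(−k_1 t_c) = (0.409/1.30) × 23.3 × e^(−0.409×1.015) = 0.3146 × 23.3 × 0.6601 = 4.839 mg/L.
Minimum DO = C_s − D_c = 9.91 − 4.839 = 5.071 mg/L.

t_c ≈ 1.02 d; D_c ≈ 4.84 mg/L; min DO ≈ 5.07 mg/L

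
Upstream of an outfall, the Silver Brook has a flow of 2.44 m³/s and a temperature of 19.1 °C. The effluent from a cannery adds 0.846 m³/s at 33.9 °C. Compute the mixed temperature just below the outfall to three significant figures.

Flow-weighted mixing: C = (Q_r C_r + Q_w C_w)/(Q_r + Q_w)
= (2.44×19.1 + 0.846×33.9)/(2.44 + 0.846) = 75.28/3.286 = 22.91 °C.

22.9 °C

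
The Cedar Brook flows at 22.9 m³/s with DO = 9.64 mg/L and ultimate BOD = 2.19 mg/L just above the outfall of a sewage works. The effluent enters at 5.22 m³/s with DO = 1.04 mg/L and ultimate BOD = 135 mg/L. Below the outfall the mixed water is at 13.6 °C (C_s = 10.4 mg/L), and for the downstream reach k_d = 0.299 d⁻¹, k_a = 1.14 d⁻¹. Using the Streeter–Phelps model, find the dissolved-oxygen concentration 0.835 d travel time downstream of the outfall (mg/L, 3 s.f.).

DO ≈ 5.74 mg/L

Mixed DO = (22.9×9.64 + 5.22×1.04)/(22.9+5.22) = 226.2/28.12 = 8.044 mg/L.
Mixed L₀ = (22.9×2.19 + 5.22×135)/(28.12) = 754.9/28.12 = 26.84 mg/L.
Initial deficit D₀ = C_s − DO₀ = 10.4 − 8.044 = 2.356 mg/L.
D(0.835) = [0.299×26.84/(1.14−0.299)](e^(−0.299×0.835) − e^(−1.14×0.835)) + 2.356 e^(−1.14×0.835)
= 9.544 × (0.7791 − 0.3860) + 2.356 × 0.3860 = 4.661 mg/L.
DO = 10.4 − 4.661 = 5.739 mg/L.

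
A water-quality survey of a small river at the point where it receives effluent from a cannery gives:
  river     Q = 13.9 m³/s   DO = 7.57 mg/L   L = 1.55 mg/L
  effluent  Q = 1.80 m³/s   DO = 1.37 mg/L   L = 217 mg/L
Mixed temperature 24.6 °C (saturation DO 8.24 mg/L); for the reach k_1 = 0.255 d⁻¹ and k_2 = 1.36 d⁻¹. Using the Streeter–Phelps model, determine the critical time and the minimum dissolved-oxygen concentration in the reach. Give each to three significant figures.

t_c ≈ 1.28 d; minimum DO ≈ 4.69 mg/L

Mixed DO = (13.9×7.57 + 1.80×1.37)/(13.9+1.80) = 107.7/15.70 = 6.859 mg/L.
Mixed L₀ = (13.9×1.55 + 1.80×217)/(15.70) = 412.1/15.70 = 26.25 mg/L.
Initial deficit D₀ = C_s − DO₀ = 8.24 − 6.859 = 1.381 mg/L.
t_c = (1/1.105) ln[(1.36/0.255)(1 − 1.381×1.105/(0.255×26.25))] = 0.9050 × ln(4.118) = 1.281 d.
D_c = (0.255/1.36) × 26.25 × e^(−0.255×1.281) = 0.1875 × 26.25 × 0.7214 = 3.551 mg/L.
Minimum DO = 8.24 − 3.551 = 4.689 mg/L.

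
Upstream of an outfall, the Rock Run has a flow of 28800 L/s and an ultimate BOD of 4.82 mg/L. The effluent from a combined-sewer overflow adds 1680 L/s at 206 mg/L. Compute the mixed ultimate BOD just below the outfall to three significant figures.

Flow-weighted mixing: C = (Q_r C_r + Q_w C_w)/(Q_r + Q_w)
= (28800×4.82 + 1680×206)/(28800 + 1680) = 484900/30480 = 15.91 mg/L.

15.9 mg/L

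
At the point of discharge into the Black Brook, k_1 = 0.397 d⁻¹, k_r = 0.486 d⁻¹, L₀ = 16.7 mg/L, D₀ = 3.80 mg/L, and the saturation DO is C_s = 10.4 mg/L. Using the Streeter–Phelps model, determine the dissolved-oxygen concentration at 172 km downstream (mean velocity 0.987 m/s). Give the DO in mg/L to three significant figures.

Travel time t = x/v = 172 km / (0.987 m/s) = 172000 m / 0.987 m/s = 174300 s = 2.017 d.
k_1 L₀/(k_r−k_1) = 0.397×16.7/(0.486−0.397) = 6.630/0.08900 = 74.49 mg/L.
e^(−k_1 t) = e^(−0.397×2.017) = 0.4490; e^(−k_r t) = e^(−0.486×2.017) = 0.3752.
D = 74.49 × (0.4490 − 0.3752) + 3.80 × 0.3752 = 5.496 + 1.426 = 6.922 mg/L.
DO = C_s − D = 10.4 − 6.922 = 3.478 mg/L.

DO ≈ 3.48 mg/L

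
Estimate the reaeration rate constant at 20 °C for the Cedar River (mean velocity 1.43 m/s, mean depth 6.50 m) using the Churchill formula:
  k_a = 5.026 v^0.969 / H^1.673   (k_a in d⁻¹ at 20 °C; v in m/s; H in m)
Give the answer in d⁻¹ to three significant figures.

k_a ≈ 0.310 d⁻¹

k_a = 5.026 × 1.43^0.969 / 6.50^1.673 = 5.026 × 1.414 / 22.91 = 0.3103 d⁻¹.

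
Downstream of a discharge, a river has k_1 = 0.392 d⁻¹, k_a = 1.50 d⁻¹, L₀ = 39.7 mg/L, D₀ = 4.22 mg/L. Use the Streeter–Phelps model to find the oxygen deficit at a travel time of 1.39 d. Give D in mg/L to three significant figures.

k_1 L₀/(k_a−k_1) = 0.392×39.7/(1.50−0.392) = 15.56/1.108 = 14.05 mg/L.
e^(−k_1 t) = e^(−0.392×1.390) = 0.5799; e^(−k_a t) = e^(−1.50×1.390) = 0.1243.
D = 14.05 × (0.5799 − 0.1243) + 4.22 × 0.1243 = 6.399 + 0.5246 = 6.924 mg/L.

D ≈ 6.92 mg/L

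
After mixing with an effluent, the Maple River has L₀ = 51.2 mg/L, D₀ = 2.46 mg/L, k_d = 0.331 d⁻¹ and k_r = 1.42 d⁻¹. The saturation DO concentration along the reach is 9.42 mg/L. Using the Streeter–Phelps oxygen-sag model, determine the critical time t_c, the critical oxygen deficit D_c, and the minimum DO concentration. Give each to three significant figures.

t_c ≈ 1.18 d; D_c ≈ 8.08 mg/L; min DO ≈ 1.34 mg/L

t_c = [1/(k_r−k_d)] ln[(k_r/k_d)(1 − D₀(k_r−k_d)/(k_d L₀))]
= [1/(1.42−0.331)] ln[(1.42/0.331)(1 − 2.46×1.089/(0.331×51.2))]
= (1/1.089) ln[4.290 × 0.8419] = 0.9183 × ln(3.612) = 0.9183 × 1.284 = 1.179 d.
L(t_c) = L₀ e^(−k_d t_c) = 51.2 × 0.6768 = 34.65 mg/L, and at the critical point k_r D_c = k_d L, so D_c = (0.331/1.42) × 34.65 = 8.078 mg/L.
Minimum DO = C_s − D_c = 9.42 − 8.078 = 1.342 mg/L.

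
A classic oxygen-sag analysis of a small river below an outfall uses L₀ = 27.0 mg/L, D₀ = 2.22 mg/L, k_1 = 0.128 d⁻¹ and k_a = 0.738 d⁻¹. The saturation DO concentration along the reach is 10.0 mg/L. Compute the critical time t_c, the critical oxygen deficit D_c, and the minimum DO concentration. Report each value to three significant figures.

At the critical point dD/dt = 0, so k_1 L₀ e^(−k_1 t) = k_a D. Substituting D(t) from the Streeter–Phelps equation and solving for t gives
t_c = ln[(k_a/k_1)(1 − D₀(k_a−k_1)/(k_1 L₀))] / (k_a−k_1).
Here k_a−k_1 = 0.6100 d⁻¹ and 1 − D₀(k_a−k_1)/(k_1 L₀) = 1 − 2.22×0.6100/(0.128×27.0) = 0.6082, so
t_c = ln(5.766 × 0.6082) / 0.6100 = 1.255 / 0.6100 = 2.057 d.
D_c = (k_1/k_a) L₀ e^(−k_1 t_c) = (0.128/0.738) × 27.0 × e^(−0.128×2.057) = 0.1734 × 27.0 × 0.7685 = 3.599 mg/L.
Minimum DO = C_s − D_c = 10.0 − 3.599 = 6.401 mg/L.

t_c ≈ 2.06 d; D_c ≈ 3.60 mg/L; min DO ≈ 6.40 mg/L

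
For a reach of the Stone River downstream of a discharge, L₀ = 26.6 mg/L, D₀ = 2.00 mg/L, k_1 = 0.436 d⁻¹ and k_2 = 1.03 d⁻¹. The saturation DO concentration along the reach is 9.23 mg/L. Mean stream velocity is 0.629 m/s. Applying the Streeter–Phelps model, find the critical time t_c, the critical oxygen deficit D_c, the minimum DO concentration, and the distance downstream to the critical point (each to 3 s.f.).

t_c ≈ 1.27 d; D_c ≈ 6.49 mg/L; min DO ≈ 2.74 mg/L; x_c ≈ 68.8 km

At the critical point dD/dt = 0, so k_1 L₀ e^(−k_1 t) = k_2 D. Substituting D(t) from the Streeter–Phelps equation and solving for t gives
t_c = ln[(k_2/k_1)(1 − D₀(k_2−k_1)/(k_1 L₀))] / (k_2−k_1).
Here k_2−k_1 = 0.5940 d⁻¹ and 1 − D₀(k_2−k_1)/(k_1 L₀) = 1 − 2.00×0.5940/(0.436×26.6) = 0.8976, so
t_c = ln(2.362 × 0.8976) / 0.5940 = 0.7516 / 0.5940 = 1.265 d.
D_c = (k_1/k_2) L₀ e^(−k_1 t_c) = (0.436/1.03) × 26.6 × e^(−0.436×1.265) = 0.4233 × 26.6 × 0.5760 = 6.485 mg/L.
Minimum DO = C_s − D_c = 9.23 − 6.485 = 2.745 mg/L.
x_c = v t_c = 0.629 m/s × 1.265 d × 86400 s/d = 68760 m ≈ 68.8 km.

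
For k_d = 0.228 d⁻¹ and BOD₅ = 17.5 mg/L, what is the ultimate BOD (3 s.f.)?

BOD₅ = L₀(1 − e^(−5k_d)) ⇒ L₀ = BOD₅ / (1 − e^(−5×0.228))
= 17.5 / (1 − 0.3198) = 17.5 / 0.6802 = 25.73 mg/L.

L₀ ≈ 25.7 mg/L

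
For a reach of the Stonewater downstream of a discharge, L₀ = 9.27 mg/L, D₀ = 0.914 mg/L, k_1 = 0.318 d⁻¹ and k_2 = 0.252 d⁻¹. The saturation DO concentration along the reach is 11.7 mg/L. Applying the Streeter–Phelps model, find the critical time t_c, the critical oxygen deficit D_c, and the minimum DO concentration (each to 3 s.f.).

t_c ≈ 3.22 d; D_c ≈ 4.20 mg/L; min DO ≈ 7.50 mg/L

With k_2/k_1 = 0.7925 and 1 − D₀(k_2−k_1)/(k_1 L₀) = 1.020,
t_c = ln(0.7925 × 1.020) / (0.252 − 0.318) = ln(0.8087) / -0.06600 = -0.2124/-0.06600 = 3.218 d.
L(t_c) = L₀ e^(−k_1 t_c) = 9.27 × 0.3594 = 3.332 mg/L, and at the critical point k_2 D_c = k_1 L, so D_c = (0.318/0.252) × 3.332 = 4.205 mg/L.
Minimum DO = C_s − D_c = 11.7 − 4.205 = 7.495 mg/L.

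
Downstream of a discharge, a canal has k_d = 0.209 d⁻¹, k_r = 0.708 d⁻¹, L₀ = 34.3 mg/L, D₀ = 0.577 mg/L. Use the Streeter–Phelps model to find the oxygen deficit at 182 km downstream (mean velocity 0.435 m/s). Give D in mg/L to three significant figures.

Travel time t = x/v = 182 km / (0.435 m/s) = 182000 m / 0.435 m/s = 418400 s = 4.842 d.
k_d L₀/(k_r−k_d) = 0.209×34.3/(0.708−0.209) = 7.169/0.4990 = 14.37 mg/L.
e^(−k_d t) = e^(−0.209×4.842) = 0.3635; e^(−k_r t) = e^(−0.708×4.842) = 0.03244.
D = 14.37 × (0.3635 − 0.03244) + 0.577 × 0.03244 = 4.756 + 0.01872 = 4.774 mg/L.

D ≈ 4.77 mg/L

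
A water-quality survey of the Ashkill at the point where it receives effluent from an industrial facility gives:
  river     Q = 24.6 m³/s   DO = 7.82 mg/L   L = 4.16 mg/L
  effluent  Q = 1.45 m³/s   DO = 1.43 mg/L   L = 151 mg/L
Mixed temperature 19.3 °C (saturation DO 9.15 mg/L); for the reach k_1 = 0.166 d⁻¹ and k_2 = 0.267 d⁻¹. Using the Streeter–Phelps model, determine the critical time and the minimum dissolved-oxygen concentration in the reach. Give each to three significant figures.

Mixed DO = (24.6×7.82 + 1.45×1.43)/(24.6+1.45) = 194.4/26.05 = 7.464 mg/L.
Mixed L₀ = (24.6×4.16 + 1.45×151)/(26.05) = 321.3/26.05 = 12.33 mg/L.
Initial deficit D₀ = C_s − DO₀ = 9.15 − 7.464 = 1.686 mg/L.
t_c = (1/0.1010) ln[(0.267/0.166)(1 − 1.686×0.1010/(0.166×12.33))] = 9.901 × ln(1.475) = 3.846 d.
D_c = (0.166/0.267) × 12.33 × e^(−0.166×3.846) = 0.6217 × 12.33 × 0.5281 = 4.050 mg/L.
Minimum DO = 9.15 − 4.050 = 5.100 mg/L.

t_c ≈ 3.85 d; minimum DO ≈ 5.10 mg/L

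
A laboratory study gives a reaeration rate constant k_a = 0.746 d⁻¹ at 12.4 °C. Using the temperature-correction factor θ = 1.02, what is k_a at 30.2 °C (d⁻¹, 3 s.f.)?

k_a(T₂) = k_a(T₁) · θ^(T₂−T₁) = 0.746 × 1.02^(30.2−12.4)
= 0.746 × 1.02^17.8 = 0.746 × 1.423 = 1.061 d⁻¹.

k_a ≈ 1.06 d⁻¹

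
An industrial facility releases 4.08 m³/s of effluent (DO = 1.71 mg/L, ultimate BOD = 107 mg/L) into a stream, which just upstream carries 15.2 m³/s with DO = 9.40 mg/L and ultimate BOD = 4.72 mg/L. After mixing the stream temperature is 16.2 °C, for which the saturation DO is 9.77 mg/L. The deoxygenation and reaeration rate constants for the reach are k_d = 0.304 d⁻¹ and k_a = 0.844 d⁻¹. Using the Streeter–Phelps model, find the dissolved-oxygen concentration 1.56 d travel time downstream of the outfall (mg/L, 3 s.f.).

Mixed DO = (15.2×9.40 + 4.08×1.71)/(15.2+4.08) = 149.9/19.28 = 7.773 mg/L.
Mixed L₀ = (15.2×4.72 + 4.08×107)/(19.28) = 508.3/19.28 = 26.36 mg/L.
Initial deficit D₀ = C_s − DO₀ = 9.77 − 7.773 = 1.997 mg/L.
D(1.56) = [0.304×26.36/(0.844−0.304)](e^(−0.304×1.56) − e^(−0.844×1.56)) + 1.997 e^(−0.844×1.56)
= 14.84 × (0.6224 − 0.2680) + 1.997 × 0.2680 = 5.794 mg/L.
DO = 9.77 − 5.794 = 3.976 mg/L.

DO ≈ 3.98 mg/L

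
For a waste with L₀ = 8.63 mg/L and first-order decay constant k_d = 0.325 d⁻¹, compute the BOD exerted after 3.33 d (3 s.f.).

y_t = L₀(1 − e^(−k_d t)) = 8.63 × (1 − e^(−0.325×3.33))
= 8.63 × (1 − 0.3388) = 8.63 × 0.6612 = 5.706 mg/L.

y ≈ 5.71 mg/L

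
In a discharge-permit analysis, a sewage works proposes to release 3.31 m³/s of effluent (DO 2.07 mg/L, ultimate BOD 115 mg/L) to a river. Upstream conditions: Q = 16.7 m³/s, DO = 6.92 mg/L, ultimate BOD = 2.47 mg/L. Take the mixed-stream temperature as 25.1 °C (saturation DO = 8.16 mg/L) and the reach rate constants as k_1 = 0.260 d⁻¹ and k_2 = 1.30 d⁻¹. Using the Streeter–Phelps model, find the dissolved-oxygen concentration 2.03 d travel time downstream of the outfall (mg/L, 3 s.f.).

Mixed DO = (16.7×6.92 + 3.31×2.07)/(16.7+3.31) = 122.4/20.01 = 6.118 mg/L.
Mixed L₀ = (16.7×2.47 + 3.31×115)/(20.01) = 421.9/20.01 = 21.08 mg/L.
Initial deficit D₀ = C_s − DO₀ = 8.16 − 6.118 = 2.042 mg/L.
D(2.03) = [0.260×21.08/(1.30−0.260)](e^(−0.260×2.03) − e^(−1.30×2.03)) + 2.042 e^(−1.30×2.03)
= 5.271 × (0.5899 − 0.07143) + 2.042 × 0.07143 = 2.879 mg/L.
DO = 8.16 − 2.879 = 5.281 mg/L.

DO ≈ 5.28 mg/L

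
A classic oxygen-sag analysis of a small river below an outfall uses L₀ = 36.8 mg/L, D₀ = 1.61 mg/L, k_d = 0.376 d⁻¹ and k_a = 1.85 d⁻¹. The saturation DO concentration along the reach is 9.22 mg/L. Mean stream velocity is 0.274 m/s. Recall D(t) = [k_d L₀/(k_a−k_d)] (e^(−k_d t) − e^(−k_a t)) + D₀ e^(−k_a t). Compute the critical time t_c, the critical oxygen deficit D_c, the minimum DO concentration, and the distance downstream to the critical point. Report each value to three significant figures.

t_c ≈ 0.953 d; D_c ≈ 5.23 mg/L; min DO ≈ 3.99 mg/L; x_c ≈ 22.6 km

At the critical point dD/dt = 0, so k_d L₀ e^(−k_d t) = k_a D. Substituting D(t) from the Streeter–Phelps equation and solving for t gives
t_c = ln[(k_a/k_d)(1 − D₀(k_a−k_d)/(k_d L₀))] / (k_a−k_d).
Here k_a−k_d = 1.474 d⁻¹ and 1 − D₀(k_a−k_d)/(k_d L₀) = 1 − 1.61×1.474/(0.376×36.8) = 0.8285, so
t_c = ln(4.920 × 0.8285) / 1.474 = 1.405 / 1.474 = 0.9533 d.
D_c = (k_d/k_a) L₀ e^(−k_d t_c) = (0.376/1.85) × 36.8 × e^(−0.376×0.9533) = 0.2032 × 36.8 × 0.6988 = 5.226 mg/L.
Minimum DO = C_s − D_c = 9.22 − 5.226 = 3.994 mg/L.
x_c = v t_c = 0.274 m/s × 0.9533 d × 86400 s/d = 22570 m ≈ 22.6 km.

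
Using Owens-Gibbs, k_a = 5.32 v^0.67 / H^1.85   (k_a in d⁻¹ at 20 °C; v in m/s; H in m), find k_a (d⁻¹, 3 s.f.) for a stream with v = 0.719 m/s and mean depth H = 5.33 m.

k_a ≈ 0.193 d⁻¹

k_a = 5.32 × 0.719^0.67 / 5.33^1.85 = 5.32 × 0.8017 / 22.10 = 0.1930 d⁻¹.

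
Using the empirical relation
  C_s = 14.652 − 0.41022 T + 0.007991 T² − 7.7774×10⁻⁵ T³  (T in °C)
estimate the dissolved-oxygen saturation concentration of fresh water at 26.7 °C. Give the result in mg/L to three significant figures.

C_s ≈ 7.92 mg/L

C_s = 14.652 − 0.41022×26.7 + 0.007991×26.7² − 7.7774×10⁻⁵×26.7³ = 7.915 mg/L.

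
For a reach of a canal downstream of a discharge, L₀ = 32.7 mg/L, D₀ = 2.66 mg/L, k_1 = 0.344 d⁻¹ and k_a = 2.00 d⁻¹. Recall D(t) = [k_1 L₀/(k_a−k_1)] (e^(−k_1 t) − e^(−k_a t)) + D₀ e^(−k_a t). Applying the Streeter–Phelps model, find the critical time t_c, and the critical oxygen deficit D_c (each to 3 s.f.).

t_c ≈ 0.763 d; D_c ≈ 4.33 mg/L

At the critical point dD/dt = 0, so k_1 L₀ e^(−k_1 t) = k_a D. Substituting D(t) from the Streeter–Phelps equation and solving for t gives
t_c = ln[(k_a/k_1)(1 − D₀(k_a−k_1)/(k_1 L₀))] / (k_a−k_1).
Here k_a−k_1 = 1.656 d⁻¹ and 1 − D₀(k_a−k_1)/(k_1 L₀) = 1 − 2.66×1.656/(0.344×32.7) = 0.6084, so
t_c = ln(5.814 × 0.6084) / 1.656 = 1.263 / 1.656 = 0.7629 d.
L(t_c) = L₀ e^(−k_1 t_c) = 32.7 × 0.7692 = 25.15 mg/L, and at the critical point k_a D_c = k_1 L, so D_c = (0.344/2.00) × 25.15 = 4.326 mg/L.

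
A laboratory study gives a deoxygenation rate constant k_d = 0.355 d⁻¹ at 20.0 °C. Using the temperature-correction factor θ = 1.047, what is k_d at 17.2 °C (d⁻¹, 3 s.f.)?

k_d(T₂) = k_d(T₁) · θ^(T₂−T₁) = 0.355 × 1.047^(17.2−20.0)
= 0.355 × 1.047^-2.80 = 0.355 × 0.8793 = 0.3122 d⁻¹.

k_d ≈ 0.312 d⁻¹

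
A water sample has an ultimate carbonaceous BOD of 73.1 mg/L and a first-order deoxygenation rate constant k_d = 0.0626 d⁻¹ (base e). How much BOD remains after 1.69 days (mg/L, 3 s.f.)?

L_t = L₀ e^(−k_d t) = 73.1 × e^(−0.0626×1.69) = 73.1 × 0.8996 = 65.76 mg/L.

L ≈ 65.8 mg/L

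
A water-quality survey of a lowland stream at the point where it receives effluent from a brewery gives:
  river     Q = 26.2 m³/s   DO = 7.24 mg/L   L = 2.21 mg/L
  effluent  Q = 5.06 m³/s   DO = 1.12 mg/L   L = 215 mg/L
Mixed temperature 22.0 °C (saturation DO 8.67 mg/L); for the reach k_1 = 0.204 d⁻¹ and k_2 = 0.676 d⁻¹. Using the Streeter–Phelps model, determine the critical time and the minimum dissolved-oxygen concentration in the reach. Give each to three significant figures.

Mixed DO = (26.2×7.24 + 5.06×1.12)/(26.2+5.06) = 195.4/31.26 = 6.249 mg/L.
Mixed L₀ = (26.2×2.21 + 5.06×215)/(31.26) = 1146/31.26 = 36.65 mg/L.
Initial deficit D₀ = C_s − DO₀ = 8.67 − 6.249 = 2.421 mg/L.
t_c = (1/0.4720) ln[(0.676/0.204)(1 − 2.421×0.4720/(0.204×36.65))] = 2.119 × ln(2.807) = 2.187 d.
D_c = (0.204/0.676) × 36.65 × e^(−0.204×2.187) = 0.3018 × 36.65 × 0.6401 = 7.080 mg/L.
Minimum DO = 8.67 − 7.080 = 1.590 mg/L.

t_c ≈ 2.19 d; minimum DO ≈ 1.59 mg/L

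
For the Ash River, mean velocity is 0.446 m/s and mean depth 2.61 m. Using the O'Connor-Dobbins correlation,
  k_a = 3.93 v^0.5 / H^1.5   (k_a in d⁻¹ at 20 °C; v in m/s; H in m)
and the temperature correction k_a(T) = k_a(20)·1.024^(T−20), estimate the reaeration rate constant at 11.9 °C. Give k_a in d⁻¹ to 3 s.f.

k_a(20) = 3.93 × 0.446^0.5 / 2.61^1.5 = 3.93 × 0.6678 / 4.217 = 0.6224 d⁻¹.
k_a(11.9) = 0.6224 × 1.024^(11.9−20) = 0.6224 × 0.8252 = 0.5137 d⁻¹.

k_a ≈ 0.514 d⁻¹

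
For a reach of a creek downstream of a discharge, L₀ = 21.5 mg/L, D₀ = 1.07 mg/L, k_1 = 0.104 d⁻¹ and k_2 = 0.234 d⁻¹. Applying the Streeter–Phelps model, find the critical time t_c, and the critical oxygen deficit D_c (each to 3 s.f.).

t_c ≈ 5.74 d; D_c ≈ 5.26 mg/L

With k_2/k_1 = 2.250 and 1 − D₀(k_2−k_1)/(k_1 L₀) = 0.9378,
t_c = ln(2.250 × 0.9378) / (0.234 − 0.104) = ln(2.110) / 0.1300 = 0.7467/0.1300 = 5.744 d.
L(t_c) = L₀ e^(−k_1 t_c) = 21.5 × 0.5503 = 11.83 mg/L, and at the critical point k_2 D_c = k_1 L, so D_c = (0.104/0.234) × 11.83 = 5.258 mg/L.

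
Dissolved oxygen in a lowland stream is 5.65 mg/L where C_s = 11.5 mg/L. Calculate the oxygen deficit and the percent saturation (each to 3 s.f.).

D = C_s − C = 11.5 − 5.65 = 5.85 mg/L.
% saturation = 5.65/11.5 × 100 = 49.1 %.

D ≈ 5.85 mg/L; 49.1 % saturation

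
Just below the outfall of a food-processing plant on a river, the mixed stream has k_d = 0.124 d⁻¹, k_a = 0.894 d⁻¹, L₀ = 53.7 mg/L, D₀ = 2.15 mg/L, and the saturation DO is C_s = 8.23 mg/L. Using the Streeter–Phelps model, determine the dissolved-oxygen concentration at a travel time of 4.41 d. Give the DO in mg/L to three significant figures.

k_d L₀/(k_a−k_d) = 0.124×53.7/(0.894−0.124) = 6.659/0.7700 = 8.648 mg/L.
e^(−k_d t) = e^(−0.124×4.410) = 0.5788; e^(−k_a t) = e^(−0.894×4.410) = 0.01940.
D = 8.648 × (0.5788 − 0.01940) + 2.15 × 0.01940 = 4.837 + 0.04171 = 4.879 mg/L.
DO = C_s − D = 8.23 − 4.879 = 3.351 mg/L.

DO ≈ 3.35 mg/L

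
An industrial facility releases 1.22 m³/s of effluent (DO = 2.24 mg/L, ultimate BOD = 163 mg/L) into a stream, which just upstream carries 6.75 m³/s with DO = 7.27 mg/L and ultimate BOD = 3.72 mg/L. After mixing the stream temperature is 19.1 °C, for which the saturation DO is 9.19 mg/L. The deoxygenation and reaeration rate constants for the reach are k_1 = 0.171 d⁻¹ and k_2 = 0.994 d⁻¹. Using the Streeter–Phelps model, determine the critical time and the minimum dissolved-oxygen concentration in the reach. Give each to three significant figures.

Mixed DO = (6.75×7.27 + 1.22×2.24)/(6.75+1.22) = 51.81/7.970 = 6.500 mg/L.
Mixed L₀ = (6.75×3.72 + 1.22×163)/(7.970) = 224.0/7.970 = 28.10 mg/L.
Initial deficit D₀ = C_s − DO₀ = 9.19 − 6.500 = 2.690 mg/L.
t_c = (1/0.8230) ln[(0.994/0.171)(1 − 2.690×0.8230/(0.171×28.10))] = 1.215 × ln(3.135) = 1.388 d.
D_c = (0.171/0.994) × 28.10 × e^(−0.171×1.388) = 0.1720 × 28.10 × 0.7887 = 3.813 mg/L.
Minimum DO = 9.19 − 3.813 = 5.377 mg/L.

t_c ≈ 1.39 d; minimum DO ≈ 5.38 mg/L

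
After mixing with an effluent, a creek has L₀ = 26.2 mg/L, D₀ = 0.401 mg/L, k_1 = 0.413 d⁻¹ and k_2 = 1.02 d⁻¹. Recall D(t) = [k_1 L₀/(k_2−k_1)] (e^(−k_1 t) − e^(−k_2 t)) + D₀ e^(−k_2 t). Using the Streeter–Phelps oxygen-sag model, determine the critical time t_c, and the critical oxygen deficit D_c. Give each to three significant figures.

t_c ≈ 1.45 d; D_c ≈ 5.82 mg/L

At the critical point dD/dt = 0, so k_1 L₀ e^(−k_1 t) = k_2 D. Substituting D(t) from the Streeter–Phelps equation and solving for t gives
t_c = ln[(k_2/k_1)(1 − D₀(k_2−k_1)/(k_1 L₀))] / (k_2−k_1).
Here k_2−k_1 = 0.6070 d⁻¹ and 1 − D₀(k_2−k_1)/(k_1 L₀) = 1 − 0.401×0.6070/(0.413×26.2) = 0.9775, so
t_c = ln(2.470 × 0.9775) / 0.6070 = 0.8814 / 0.6070 = 1.452 d.
L(t_c) = L₀ e^(−k_1 t_c) = 26.2 × 0.5490 = 14.38 mg/L, and at the critical point k_2 D_c = k_1 L, so D_c = (0.413/1.02) × 14.38 = 5.824 mg/L.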